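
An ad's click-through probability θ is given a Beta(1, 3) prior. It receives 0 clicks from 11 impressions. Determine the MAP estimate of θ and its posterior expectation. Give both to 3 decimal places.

θ_MAP = 0.000, E[θ|data] = 0.067

Posterior: Beta(1+0, 3+11) = Beta(1, 14).
Since α = 1 ≤ 1 and β > 1, the Beta density is monotone decreasing on [0,1]; the mode is at 0.
Mean = 1/(1+14) = 0.067.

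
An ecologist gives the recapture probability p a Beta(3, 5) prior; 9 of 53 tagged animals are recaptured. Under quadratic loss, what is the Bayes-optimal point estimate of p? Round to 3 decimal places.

Posterior: Beta(3+9, 5+44) = Beta(12, 49).
Mode = (12−1)/(12+49−2) = 11/59 = 0.186.
Mean = 12/(12+49) = 12/61 = 0.197.
Quadratic loss ⇒ the optimal estimator is the posterior mean.

0.197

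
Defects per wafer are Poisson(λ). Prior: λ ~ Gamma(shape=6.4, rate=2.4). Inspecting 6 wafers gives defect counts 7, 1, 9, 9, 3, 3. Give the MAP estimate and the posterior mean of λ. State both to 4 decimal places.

MAP = 4.4524, posterior mean = 4.5714

Σ counts = 32. Posterior: Gamma(shape = 6.4+32 = 38.4, rate = 2.4+6 = 8.4).
Mode = (α−1)/β = 37.4/8.4 = 4.4524.
Mean = α/β = 38.4/8.4 = 4.5714.
The mean is pulled above the mode by the posterior's right skew.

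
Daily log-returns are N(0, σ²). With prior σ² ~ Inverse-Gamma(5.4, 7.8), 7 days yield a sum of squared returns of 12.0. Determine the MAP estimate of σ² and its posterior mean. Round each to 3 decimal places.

MAP = 1.394; posterior mean = 1.747

Posterior: Inverse-Gamma(shape = 5.4+7/2 = 8.9, scale = 7.8+12.0/2 = 13.8).
Mode = β/(α+1) = 13.8/9.9 = 1.394.
Mean = β/(α−1) = 13.8/7.9 = 1.747.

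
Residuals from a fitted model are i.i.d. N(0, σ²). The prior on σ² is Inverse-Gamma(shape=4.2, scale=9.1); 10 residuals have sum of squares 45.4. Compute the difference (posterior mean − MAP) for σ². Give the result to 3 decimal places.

0.760

Posterior: Inverse-Gamma(shape = 4.2+10/2 = 9.2, scale = 9.1+45.4/2 = 31.8).
Mode = β/(α+1) = 31.8/10.2 = 3.118.
Mean = β/(α−1) = 31.8/8.2 = 3.878.
Difference = 3.878 − 3.118 = 0.760.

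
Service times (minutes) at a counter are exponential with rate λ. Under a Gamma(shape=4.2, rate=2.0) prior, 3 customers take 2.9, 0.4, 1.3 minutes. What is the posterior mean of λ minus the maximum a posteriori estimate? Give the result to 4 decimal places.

Σ times = 4.6. Posterior: Gamma(shape = 4.2+3 = 7.2, rate = 2.0+4.6 = 6.6).
Mode = (α−1)/β = 6.2/6.6 = 0.9394.
Mean = α/β = 7.2/6.6 = 1.0909.
Difference = 1.0909 − 0.9394 = 0.1515.

0.1515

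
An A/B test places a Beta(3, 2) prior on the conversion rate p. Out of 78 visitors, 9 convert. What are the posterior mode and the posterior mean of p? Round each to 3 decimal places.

p_MAP = 0.136, E[p|data] = 0.145

Posterior: Beta(3+9, 2+69) = Beta(12, 71).
Mode = (12−1)/(12+71−2) = 11/81 = 0.136.
Mean = 12/(12+71) = 12/83 = 0.145.
Mean > mode: the posterior has a right tail.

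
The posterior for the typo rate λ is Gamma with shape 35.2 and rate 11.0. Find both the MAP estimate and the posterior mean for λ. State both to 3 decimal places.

MAP = 3.109, posterior mean = 3.200

Mode = (α−1)/β = 34.2/11.0 = 3.109.
Mean = α/β = 35.2/11.0 = 3.200.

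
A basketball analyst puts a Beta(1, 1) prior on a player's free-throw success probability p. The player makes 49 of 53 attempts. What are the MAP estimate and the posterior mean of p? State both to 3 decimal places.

MAP = 0.925; posterior mean = 0.909

Posterior: Beta(1+49, 1+4) = Beta(50, 5).
Mode = (50−1)/(50+5−2) = 49/53 = 0.925.
With a flat prior the MAP equals the MLE, 49/53.
Mean = 50/(50+5) = 50/55 = 0.909.
The mean is pulled below the mode by the posterior's left skew.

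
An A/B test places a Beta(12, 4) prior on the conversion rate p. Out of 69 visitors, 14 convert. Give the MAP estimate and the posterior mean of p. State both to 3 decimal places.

Posterior: Beta(12+14, 4+55) = Beta(26, 59).
Mode = (26−1)/(26+59−2) = 25/83 = 0.301.
Mean = 26/(26+59) = 26/85 = 0.306.

p_MAP = 0.301, E[p|data] = 0.306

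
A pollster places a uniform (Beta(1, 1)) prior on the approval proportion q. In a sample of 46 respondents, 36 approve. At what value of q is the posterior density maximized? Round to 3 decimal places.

0.783

Posterior: Beta(1+36, 1+10) = Beta(37, 11).
Mode = (37−1)/(37+11−2) = 36/46 = 0.783.
With a flat prior the MAP equals the MLE, 36/46.
Mean = 37/(37+11) = 37/48 = 0.771.
This is the posterior mode — the MAP estimate.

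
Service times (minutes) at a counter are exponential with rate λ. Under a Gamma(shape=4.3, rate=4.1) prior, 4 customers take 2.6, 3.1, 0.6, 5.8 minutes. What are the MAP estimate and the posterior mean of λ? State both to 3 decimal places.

MAP = 0.451, posterior mean = 0.512

Σ times = 12.1. Posterior: Gamma(shape = 4.3+4 = 8.3, rate = 4.1+12.1 = 16.2).
Mode = (α−1)/β = 7.3/16.2 = 0.451.
Mean = α/β = 8.3/16.2 = 0.512.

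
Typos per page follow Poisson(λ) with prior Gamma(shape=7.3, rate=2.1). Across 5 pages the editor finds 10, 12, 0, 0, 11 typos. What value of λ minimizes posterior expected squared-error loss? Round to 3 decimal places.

5.676

Σ counts = 33. Posterior: Gamma(shape = 7.3+33 = 40.3, rate = 2.1+5 = 7.1).
Mode = (α−1)/β = 39.3/7.1 = 5.535.
Mean = α/β = 40.3/7.1 = 5.676.
Squared-error loss ⇒ the optimal estimator is the posterior mean.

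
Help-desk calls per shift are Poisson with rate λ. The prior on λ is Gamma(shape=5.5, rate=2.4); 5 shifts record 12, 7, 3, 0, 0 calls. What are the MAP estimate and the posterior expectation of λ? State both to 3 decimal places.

MAP estimate = 3.581, posterior expectation = 3.716

Σ counts = 22. Posterior: Gamma(shape = 5.5+22 = 27.5, rate = 2.4+5 = 7.4).
Mode = (α−1)/β = 26.5/7.4 = 3.581.
Mean = α/β = 27.5/7.4 = 3.716.
The mean is pulled above the mode by the posterior's right skew.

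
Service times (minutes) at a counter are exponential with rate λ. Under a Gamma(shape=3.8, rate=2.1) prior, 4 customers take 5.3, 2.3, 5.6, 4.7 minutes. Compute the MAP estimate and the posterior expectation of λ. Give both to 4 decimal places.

MAP = 0.3400; posterior mean = 0.3900

Σ times = 17.9. Posterior: Gamma(shape = 3.8+4 = 7.8, rate = 2.1+17.9 = 20.0).
Mode = (α−1)/β = 6.8/20.0 = 0.3400.
Mean = α/β = 7.8/20.0 = 0.3900.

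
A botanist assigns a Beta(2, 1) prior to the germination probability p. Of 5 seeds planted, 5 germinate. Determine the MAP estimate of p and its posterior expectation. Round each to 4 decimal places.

Posterior: Beta(2+5, 1+0) = Beta(7, 1).
Since β = 1 ≤ 1 and α > 1, the Beta density is monotone increasing on [0,1]; the mode is at 1.
Mean = 7/(7+1) = 0.8750.

p_MAP = 1.0000, E[p|data] = 0.8750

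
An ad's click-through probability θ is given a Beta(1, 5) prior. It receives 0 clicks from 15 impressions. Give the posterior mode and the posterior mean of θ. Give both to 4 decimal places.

θ_MAP = 0.0000, E[θ|data] = 0.0476

Posterior: Beta(1+0, 5+15) = Beta(1, 20).
Since α = 1 ≤ 1 and β > 1, the Beta density is monotone decreasing on [0,1]; the mode is at 0.
Mean = 1/(1+20) = 0.0476.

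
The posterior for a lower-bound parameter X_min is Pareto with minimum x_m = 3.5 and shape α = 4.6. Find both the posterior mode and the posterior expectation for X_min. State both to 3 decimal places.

X_min_MAP = 3.500, E[X_min|data] = 4.472

The Pareto density is strictly decreasing on [x_m, ∞), so the mode is x_m = 3.500.
Mean = α·x_m/(α−1) = 4.6·3.5/3.6 = 4.472.
The posterior is right-skewed, so the mean exceeds the mode.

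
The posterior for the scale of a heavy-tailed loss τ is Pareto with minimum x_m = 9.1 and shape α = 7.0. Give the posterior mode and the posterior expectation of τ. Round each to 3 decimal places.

The Pareto density is strictly decreasing on [x_m, ∞), so the mode is x_m = 9.100.
Mean = α·x_m/(α−1) = 7.0·9.1/6.0 = 10.617.
Right-skewed posterior ⇒ mode < mean.

posterior mode = 9.100, posterior expectation = 10.617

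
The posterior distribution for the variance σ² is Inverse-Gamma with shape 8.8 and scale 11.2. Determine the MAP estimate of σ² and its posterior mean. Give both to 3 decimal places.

MAP = 1.143; posterior mean = 1.436

Mode = β/(α+1) = 11.2/9.8 = 1.143.
Mean = β/(α−1) = 11.2/7.8 = 1.436.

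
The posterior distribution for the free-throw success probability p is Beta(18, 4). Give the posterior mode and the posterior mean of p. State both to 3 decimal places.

Mode = (18−1)/(18+4−2) = 17/20 = 0.850.
Mean = 18/(18+4) = 18/22 = 0.818.

MAP = 0.850, posterior mean = 0.818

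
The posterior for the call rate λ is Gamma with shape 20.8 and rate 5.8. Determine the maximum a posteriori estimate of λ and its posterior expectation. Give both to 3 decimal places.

Mode = (α−1)/β = 19.8/5.8 = 3.414.
Mean = α/β = 20.8/5.8 = 3.586.

MAP = 3.414; posterior mean = 3.586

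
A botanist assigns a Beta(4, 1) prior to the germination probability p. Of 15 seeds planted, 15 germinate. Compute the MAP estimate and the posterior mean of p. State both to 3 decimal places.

MAP = 1.000; posterior mean = 0.950

Posterior: Beta(4+15, 1+0) = Beta(19, 1).
Since β = 1 ≤ 1 and α > 1, the Beta density is monotone increasing on [0,1]; the mode is at 1.
Mean = 19/(19+1) = 0.950.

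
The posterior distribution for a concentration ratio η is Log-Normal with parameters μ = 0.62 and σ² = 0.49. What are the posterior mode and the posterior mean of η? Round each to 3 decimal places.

MAP = 1.139, posterior mean = 2.375

Mode = exp(μ − σ²) = exp(0.13) = 1.139.
Mean = exp(μ + σ²/2) = exp(0.865) = 2.375.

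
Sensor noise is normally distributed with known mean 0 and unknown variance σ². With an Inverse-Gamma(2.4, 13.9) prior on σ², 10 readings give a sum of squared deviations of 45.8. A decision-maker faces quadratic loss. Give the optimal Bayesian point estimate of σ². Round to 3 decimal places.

5.750

Posterior: Inverse-Gamma(shape = 2.4+10/2 = 7.4, scale = 13.9+45.8/2 = 36.8).
Mode = β/(α+1) = 36.8/8.4 = 4.381.
Mean = β/(α−1) = 36.8/6.4 = 5.750.
Quadratic loss ⇒ the optimal estimator is the posterior mean.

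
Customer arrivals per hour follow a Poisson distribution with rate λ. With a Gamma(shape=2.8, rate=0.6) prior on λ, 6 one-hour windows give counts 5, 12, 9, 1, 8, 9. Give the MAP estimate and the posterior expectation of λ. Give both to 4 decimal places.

λ_MAP = 6.9394, E[λ|data] = 7.0909

Σ counts = 44. Posterior: Gamma(shape = 2.8+44 = 46.8, rate = 0.6+6 = 6.6).
Mode = (α−1)/β = 45.8/6.6 = 6.9394.
Mean = α/β = 46.8/6.6 = 7.0909.
Mean > mode: the posterior has a right tail.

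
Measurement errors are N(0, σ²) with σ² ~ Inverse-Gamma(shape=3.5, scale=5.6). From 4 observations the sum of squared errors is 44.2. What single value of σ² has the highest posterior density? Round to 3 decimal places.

Posterior: Inverse-Gamma(shape = 3.5+4/2 = 5.5, scale = 5.6+44.2/2 = 27.7).
Mode = β/(α+1) = 27.7/6.5 = 4.262.
Mean = β/(α−1) = 27.7/4.5 = 6.156.
This is the posterior mode — the MAP estimate.

4.262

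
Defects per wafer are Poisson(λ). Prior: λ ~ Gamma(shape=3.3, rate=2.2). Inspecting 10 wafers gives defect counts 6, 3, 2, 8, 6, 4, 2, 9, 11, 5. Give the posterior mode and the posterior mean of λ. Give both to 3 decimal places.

MAP = 4.779; posterior mean = 4.861

Σ counts = 56. Posterior: Gamma(shape = 3.3+56 = 59.3, rate = 2.2+10 = 12.2).
Mode = (α−1)/β = 58.3/12.2 = 4.779.
Mean = α/β = 59.3/12.2 = 4.861.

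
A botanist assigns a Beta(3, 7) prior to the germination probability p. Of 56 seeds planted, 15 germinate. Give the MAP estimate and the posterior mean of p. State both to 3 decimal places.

Posterior: Beta(3+15, 7+41) = Beta(18, 48).
Mode = (18−1)/(18+48−2) = 17/64 = 0.266.
Mean = 18/(18+48) = 18/66 = 0.273.
Mean > mode: the posterior has a right tail.

MAP estimate = 0.266, posterior mean = 0.273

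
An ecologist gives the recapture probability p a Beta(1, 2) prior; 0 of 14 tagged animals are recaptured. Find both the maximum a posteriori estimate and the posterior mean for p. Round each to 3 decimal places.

MAP: 0.000. Posterior mean: 0.059.

Posterior: Beta(1+0, 2+14) = Beta(1, 16).
Since α = 1 ≤ 1 and β > 1, the Beta density is monotone decreasing on [0,1]; the mode is at 0.
Mean = 1/(1+16) = 0.059.
The posterior is right-skewed, so the mean exceeds the mode.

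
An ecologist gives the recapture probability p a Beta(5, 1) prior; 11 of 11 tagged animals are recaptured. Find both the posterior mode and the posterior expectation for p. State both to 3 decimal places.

MAP = 1.000, posterior mean = 0.941

Posterior: Beta(5+11, 1+0) = Beta(16, 1).
Since β = 1 ≤ 1 and α > 1, the Beta density is monotone increasing on [0,1]; the mode is at 1.
Mean = 16/(16+1) = 0.941.
The posterior is left-skewed, so the mode exceeds the mean.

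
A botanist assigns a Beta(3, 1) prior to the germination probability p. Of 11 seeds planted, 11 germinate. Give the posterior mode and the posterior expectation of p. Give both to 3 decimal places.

Posterior: Beta(3+11, 1+0) = Beta(14, 1).
Since β = 1 ≤ 1 and α > 1, the Beta density is monotone increasing on [0,1]; the mode is at 1.
Mean = 14/(14+1) = 0.933.
Left-skewed posterior ⇒ mean < mode.

MAP = 1.000; posterior mean = 0.933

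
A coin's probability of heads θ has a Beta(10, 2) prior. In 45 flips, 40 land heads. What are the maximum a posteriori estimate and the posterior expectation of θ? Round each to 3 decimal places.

MAP = 0.891; posterior mean = 0.877

Posterior: Beta(10+40, 2+5) = Beta(50, 7).
Mode = (50−1)/(50+7−2) = 49/55 = 0.891.
Mean = 50/(50+7) = 50/57 = 0.877.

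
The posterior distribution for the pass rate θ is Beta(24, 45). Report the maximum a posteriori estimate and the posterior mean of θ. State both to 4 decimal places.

Mode = (24−1)/(24+45−2) = 23/67 = 0.3433.
Mean = 24/(24+45) = 24/69 = 0.3478.
The mean is pulled above the mode by the posterior's right skew.

θ_MAP = 0.3433, E[θ|data] = 0.3478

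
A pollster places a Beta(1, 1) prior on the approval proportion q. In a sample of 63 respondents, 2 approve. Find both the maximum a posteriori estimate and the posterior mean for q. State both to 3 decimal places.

MAP: 0.032. Posterior mean: 0.046.

Posterior: Beta(1+2, 1+61) = Beta(3, 62).
Mode = (3−1)/(3+62−2) = 2/63 = 0.032.
Mean = 3/(3+62) = 3/65 = 0.046.
Mean > mode: the posterior has a right tail.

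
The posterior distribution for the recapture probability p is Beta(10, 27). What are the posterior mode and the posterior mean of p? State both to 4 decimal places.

Mode = (10−1)/(10+27−2) = 9/35 = 0.2571.
Mean = 10/(10+27) = 10/37 = 0.2703.
The mean is pulled above the mode by the posterior's right skew.

MAP = 0.2571; posterior mean = 0.2703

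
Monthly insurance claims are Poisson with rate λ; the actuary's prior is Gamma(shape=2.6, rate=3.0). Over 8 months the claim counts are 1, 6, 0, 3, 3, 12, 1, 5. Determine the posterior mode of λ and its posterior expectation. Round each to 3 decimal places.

Σ counts = 31. Posterior: Gamma(shape = 2.6+31 = 33.6, rate = 3.0+8 = 11.0).
Mode = (α−1)/β = 32.6/11.0 = 2.964.
Mean = α/β = 33.6/11.0 = 3.055.

MAP = 2.964; posterior mean = 3.055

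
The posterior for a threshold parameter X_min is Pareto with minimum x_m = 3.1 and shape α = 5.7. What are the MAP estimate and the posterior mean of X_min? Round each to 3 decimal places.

MAP = 3.100; posterior mean = 3.760

The Pareto density is strictly decreasing on [x_m, ∞), so the mode is x_m = 3.100.
Mean = α·x_m/(α−1) = 5.7·3.1/4.7 = 3.760.
Mean > mode: the posterior has a right tail.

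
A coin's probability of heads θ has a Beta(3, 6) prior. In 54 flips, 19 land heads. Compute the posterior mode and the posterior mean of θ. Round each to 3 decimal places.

MAP = 0.344; posterior mean = 0.349

Posterior: Beta(3+19, 6+35) = Beta(22, 41).
Mode = (22−1)/(22+41−2) = 21/61 = 0.344.
Mean = 22/(22+41) = 22/63 = 0.349.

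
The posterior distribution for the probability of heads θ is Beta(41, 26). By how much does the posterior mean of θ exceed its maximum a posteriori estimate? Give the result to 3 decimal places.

-0.003

Mode = (41−1)/(41+26−2) = 40/65 = 0.615.
Mean = 41/(41+26) = 41/67 = 0.612.
Difference = 0.612 − 0.615 = -0.003.
Mode > mean: the posterior has a left tail.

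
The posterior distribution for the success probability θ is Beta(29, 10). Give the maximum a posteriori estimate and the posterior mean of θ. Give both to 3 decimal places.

Mode = (29−1)/(29+10−2) = 28/37 = 0.757.
Mean = 29/(29+10) = 29/39 = 0.744.

MAP = 0.757, posterior mean = 0.744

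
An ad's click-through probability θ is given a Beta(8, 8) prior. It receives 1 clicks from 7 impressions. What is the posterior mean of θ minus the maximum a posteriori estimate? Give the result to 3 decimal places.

Posterior: Beta(8+1, 8+6) = Beta(9, 14).
Mode = (9−1)/(9+14−2) = 8/21 = 0.381.
Mean = 9/(9+14) = 9/23 = 0.391.
Difference = 0.391 − 0.381 = 0.010.

0.010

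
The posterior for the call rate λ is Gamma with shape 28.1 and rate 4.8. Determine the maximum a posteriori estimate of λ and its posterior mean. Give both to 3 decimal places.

Mode = (α−1)/β = 27.1/4.8 = 5.646.
Mean = α/β = 28.1/4.8 = 5.854.
Mean > mode: the posterior has a right tail.

MAP = 5.646, posterior mean = 5.854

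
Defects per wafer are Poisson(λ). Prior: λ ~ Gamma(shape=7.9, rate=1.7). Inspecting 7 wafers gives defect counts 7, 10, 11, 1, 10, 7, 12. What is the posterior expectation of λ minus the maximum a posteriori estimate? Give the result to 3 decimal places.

Σ counts = 58. Posterior: Gamma(shape = 7.9+58 = 65.9, rate = 1.7+7 = 8.7).
Mode = (α−1)/β = 64.9/8.7 = 7.460.
Mean = α/β = 65.9/8.7 = 7.575.
Difference = 7.575 − 7.460 = 0.115.
The posterior is right-skewed, so the mean exceeds the mode.

0.115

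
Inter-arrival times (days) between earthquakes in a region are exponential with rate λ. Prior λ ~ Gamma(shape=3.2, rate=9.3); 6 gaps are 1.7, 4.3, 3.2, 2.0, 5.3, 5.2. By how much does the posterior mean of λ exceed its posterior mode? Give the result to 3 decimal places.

Σ times = 21.7. Posterior: Gamma(shape = 3.2+6 = 9.2, rate = 9.3+21.7 = 31.0).
Mode = (α−1)/β = 8.2/31.0 = 0.265.
Mean = α/β = 9.2/31.0 = 0.297.
Difference = 0.297 − 0.265 = 0.032.

0.032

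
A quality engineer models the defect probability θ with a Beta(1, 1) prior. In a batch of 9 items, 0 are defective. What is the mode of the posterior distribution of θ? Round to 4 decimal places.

Posterior: Beta(1+0, 1+9) = Beta(1, 10).
Since α = 1 ≤ 1 and β > 1, the Beta density is monotone decreasing on [0,1]; the mode is at 0.
Mean = 1/(1+10) = 0.0909.
This is the posterior mode — the MAP estimate.

0.0000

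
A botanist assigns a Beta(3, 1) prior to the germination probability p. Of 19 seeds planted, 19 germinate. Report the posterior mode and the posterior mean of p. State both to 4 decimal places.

Posterior: Beta(3+19, 1+0) = Beta(22, 1).
Since β = 1 ≤ 1 and α > 1, the Beta density is monotone increasing on [0,1]; the mode is at 1.
Mean = 22/(22+1) = 0.9565.
The posterior is left-skewed, so the mode exceeds the mean.

MAP = 1.0000, posterior mean = 0.9565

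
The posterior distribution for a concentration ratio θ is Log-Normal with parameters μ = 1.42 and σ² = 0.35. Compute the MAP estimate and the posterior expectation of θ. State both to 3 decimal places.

Mode = exp(μ − σ²) = exp(1.07) = 2.915.
Mean = exp(μ + σ²/2) = exp(1.595) = 4.928.
The posterior is right-skewed, so the mean exceeds the mode.

MAP estimate = 2.915, posterior expectation = 4.928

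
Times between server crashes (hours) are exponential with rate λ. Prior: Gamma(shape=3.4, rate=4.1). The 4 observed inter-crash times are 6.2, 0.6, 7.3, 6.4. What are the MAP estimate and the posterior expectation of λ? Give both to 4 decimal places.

MAP: 0.2602. Posterior mean: 0.3008.

Σ times = 20.5. Posterior: Gamma(shape = 3.4+4 = 7.4, rate = 4.1+20.5 = 24.6).
Mode = (α−1)/β = 6.4/24.6 = 0.2602.
Mean = α/β = 7.4/24.6 = 0.3008.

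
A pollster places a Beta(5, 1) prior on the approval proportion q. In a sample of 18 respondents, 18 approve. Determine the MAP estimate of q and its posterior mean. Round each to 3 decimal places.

Posterior: Beta(5+18, 1+0) = Beta(23, 1).
Since β = 1 ≤ 1 and α > 1, the Beta density is monotone increasing on [0,1]; the mode is at 1.
Mean = 23/(23+1) = 0.958.

q_MAP = 1.000, E[q|data] = 0.958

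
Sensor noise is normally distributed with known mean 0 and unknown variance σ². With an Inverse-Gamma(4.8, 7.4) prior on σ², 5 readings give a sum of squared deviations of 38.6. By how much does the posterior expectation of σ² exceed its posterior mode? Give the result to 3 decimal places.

Posterior: Inverse-Gamma(shape = 4.8+5/2 = 7.3, scale = 7.4+38.6/2 = 26.7).
Mode = β/(α+1) = 26.7/8.3 = 3.217.
Mean = β/(α−1) = 26.7/6.3 = 4.238.
Difference = 4.238 − 3.217 = 1.021.

1.021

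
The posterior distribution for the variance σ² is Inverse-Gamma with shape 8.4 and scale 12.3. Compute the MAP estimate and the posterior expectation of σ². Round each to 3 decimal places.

MAP = 1.309, posterior mean = 1.662

Mode = β/(α+1) = 12.3/9.4 = 1.309.
Mean = β/(α−1) = 12.3/7.4 = 1.662.
The mean is pulled above the mode by the posterior's right skew.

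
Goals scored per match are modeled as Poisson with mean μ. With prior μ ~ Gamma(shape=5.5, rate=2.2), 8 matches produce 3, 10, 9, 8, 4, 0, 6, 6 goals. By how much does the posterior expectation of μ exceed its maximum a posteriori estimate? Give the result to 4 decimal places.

Σ counts = 46. Posterior: Gamma(shape = 5.5+46 = 51.5, rate = 2.2+8 = 10.2).
Mode = (α−1)/β = 50.5/10.2 = 4.9510.
Mean = α/β = 51.5/10.2 = 5.0490.
Difference = 5.0490 − 4.9510 = 0.0980.

0.0980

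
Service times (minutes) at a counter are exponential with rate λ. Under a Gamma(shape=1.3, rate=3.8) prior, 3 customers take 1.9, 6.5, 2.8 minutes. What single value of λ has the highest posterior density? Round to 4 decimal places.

0.2200

Σ times = 11.2. Posterior: Gamma(shape = 1.3+3 = 4.3, rate = 3.8+11.2 = 15.0).
Mode = (α−1)/β = 3.3/15.0 = 0.2200.
Mean = α/β = 4.3/15.0 = 0.2867.
This is the posterior mode — the MAP estimate.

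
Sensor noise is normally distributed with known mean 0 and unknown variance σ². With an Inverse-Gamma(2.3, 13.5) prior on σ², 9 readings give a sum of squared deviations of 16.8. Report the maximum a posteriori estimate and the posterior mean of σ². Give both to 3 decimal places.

maximum a posteriori estimate = 2.808, posterior mean = 3.776

Posterior: Inverse-Gamma(shape = 2.3+9/2 = 6.8, scale = 13.5+16.8/2 = 21.9).
Mode = β/(α+1) = 21.9/7.8 = 2.808.
Mean = β/(α−1) = 21.9/5.8 = 3.776.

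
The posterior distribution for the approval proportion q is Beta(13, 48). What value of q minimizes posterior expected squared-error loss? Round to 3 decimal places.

0.213

Mode = (13−1)/(13+48−2) = 12/59 = 0.203.
Mean = 13/(13+48) = 13/61 = 0.213.
Squared-error loss ⇒ the optimal estimator is the posterior mean.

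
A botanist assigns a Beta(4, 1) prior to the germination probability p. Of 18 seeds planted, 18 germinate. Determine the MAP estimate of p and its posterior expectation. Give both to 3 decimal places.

MAP: 1.000. Posterior mean: 0.957.

Posterior: Beta(4+18, 1+0) = Beta(22, 1).
Since β = 1 ≤ 1 and α > 1, the Beta density is monotone increasing on [0,1]; the mode is at 1.
Mean = 22/(22+1) = 0.957.
Left-skewed posterior ⇒ mean < mode.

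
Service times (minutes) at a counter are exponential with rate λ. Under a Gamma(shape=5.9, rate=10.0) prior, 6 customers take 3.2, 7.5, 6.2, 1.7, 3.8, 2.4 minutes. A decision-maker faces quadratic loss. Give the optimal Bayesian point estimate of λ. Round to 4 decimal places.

Σ times = 24.8. Posterior: Gamma(shape = 5.9+6 = 11.9, rate = 10.0+24.8 = 34.8).
Mode = (α−1)/β = 10.9/34.8 = 0.3132.
Mean = α/β = 11.9/34.8 = 0.3420.
Quadratic loss ⇒ the optimal estimator is the posterior mean.

0.3420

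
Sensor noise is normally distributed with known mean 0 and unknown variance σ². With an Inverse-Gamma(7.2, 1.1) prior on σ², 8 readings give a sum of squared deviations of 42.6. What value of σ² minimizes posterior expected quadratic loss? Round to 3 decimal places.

2.196

Posterior: Inverse-Gamma(shape = 7.2+8/2 = 11.2, scale = 1.1+42.6/2 = 22.4).
Mode = β/(α+1) = 22.4/12.2 = 1.836.
Mean = β/(α−1) = 22.4/10.2 = 2.196.
Quadratic loss ⇒ the optimal estimator is the posterior mean.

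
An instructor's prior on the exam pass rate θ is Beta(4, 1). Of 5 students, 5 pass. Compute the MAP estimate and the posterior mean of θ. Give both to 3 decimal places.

MAP: 1.000. Posterior mean: 0.900.

Posterior: Beta(4+5, 1+0) = Beta(9, 1).
Since β = 1 ≤ 1 and α > 1, the Beta density is monotone increasing on [0,1]; the mode is at 1.
Mean = 9/(9+1) = 0.900.
The posterior is left-skewed, so the mode exceeds the mean.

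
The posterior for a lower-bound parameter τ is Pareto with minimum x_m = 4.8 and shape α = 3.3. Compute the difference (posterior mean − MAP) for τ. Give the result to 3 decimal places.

The Pareto density is strictly decreasing on [x_m, ∞), so the mode is x_m = 4.800.
Mean = α·x_m/(α−1) = 3.3·4.8/2.3 = 6.887.
Difference = 6.887 − 4.800 = 2.087.

2.087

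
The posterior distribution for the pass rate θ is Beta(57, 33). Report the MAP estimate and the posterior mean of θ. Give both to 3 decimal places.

θ_MAP = 0.636, E[θ|data] = 0.633

Mode = (57−1)/(57+33−2) = 56/88 = 0.636.
Mean = 57/(57+33) = 57/90 = 0.633.
The posterior is left-skewed, so the mode exceeds the mean.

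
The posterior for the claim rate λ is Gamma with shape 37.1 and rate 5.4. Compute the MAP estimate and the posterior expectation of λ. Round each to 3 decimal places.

MAP = 6.685, posterior mean = 6.870

Mode = (α−1)/β = 36.1/5.4 = 6.685.
Mean = α/β = 37.1/5.4 = 6.870.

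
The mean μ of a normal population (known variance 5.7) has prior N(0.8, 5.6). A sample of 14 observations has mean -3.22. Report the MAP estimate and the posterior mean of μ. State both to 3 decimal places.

Posterior for μ is Normal. Precision-weighted mean: (1/5.6·0.8 + 14/5.7·-3.22) / (1/5.6 + 14/5.7) = -2.948.
A Normal posterior is symmetric, so mode = mean.

MAP = -2.948, posterior mean = -2.948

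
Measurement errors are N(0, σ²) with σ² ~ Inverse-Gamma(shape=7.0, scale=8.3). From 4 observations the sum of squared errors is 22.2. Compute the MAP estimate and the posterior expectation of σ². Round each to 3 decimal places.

Posterior: Inverse-Gamma(shape = 7.0+4/2 = 9.0, scale = 8.3+22.2/2 = 19.4).
Mode = β/(α+1) = 19.4/10.0 = 1.940.
Mean = β/(α−1) = 19.4/8.0 = 2.425.

MAP estimate = 1.940, posterior expectation = 2.425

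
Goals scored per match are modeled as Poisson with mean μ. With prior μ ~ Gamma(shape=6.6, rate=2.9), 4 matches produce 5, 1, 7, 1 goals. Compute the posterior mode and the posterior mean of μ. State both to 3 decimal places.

MAP = 2.841; posterior mean = 2.986

Σ counts = 14. Posterior: Gamma(shape = 6.6+14 = 20.6, rate = 2.9+4 = 6.9).
Mode = (α−1)/β = 19.6/6.9 = 2.841.
Mean = α/β = 20.6/6.9 = 2.986.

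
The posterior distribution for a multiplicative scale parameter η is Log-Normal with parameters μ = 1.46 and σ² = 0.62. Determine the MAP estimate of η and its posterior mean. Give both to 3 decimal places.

Mode = exp(μ − σ²) = exp(0.84) = 2.316.
Mean = exp(μ + σ²/2) = exp(1.770) = 5.871.
Right-skewed posterior ⇒ mode < mean.

MAP: 2.316. Posterior mean: 5.871.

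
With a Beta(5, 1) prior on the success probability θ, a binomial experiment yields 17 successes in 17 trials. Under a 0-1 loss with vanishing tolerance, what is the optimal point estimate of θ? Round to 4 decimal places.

Posterior: Beta(5+17, 1+0) = Beta(22, 1).
Since β = 1 ≤ 1 and α > 1, the Beta density is monotone increasing on [0,1]; the mode is at 1.
Mean = 22/(22+1) = 0.9565.
This is the posterior mode — the MAP estimate.

1.0000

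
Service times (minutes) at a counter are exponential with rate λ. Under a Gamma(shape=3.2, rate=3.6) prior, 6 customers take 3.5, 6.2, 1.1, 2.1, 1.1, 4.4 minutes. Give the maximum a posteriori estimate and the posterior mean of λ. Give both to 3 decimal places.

Σ times = 18.4. Posterior: Gamma(shape = 3.2+6 = 9.2, rate = 3.6+18.4 = 22.0).
Mode = (α−1)/β = 8.2/22.0 = 0.373.
Mean = α/β = 9.2/22.0 = 0.418.
The mean is pulled above the mode by the posterior's right skew.

MAP = 0.373, posterior mean = 0.418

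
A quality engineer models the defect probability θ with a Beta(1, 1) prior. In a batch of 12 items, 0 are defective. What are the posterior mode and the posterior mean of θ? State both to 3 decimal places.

posterior mode = 0.000, posterior mean = 0.071

Posterior: Beta(1+0, 1+12) = Beta(1, 13).
Since α = 1 ≤ 1 and β > 1, the Beta density is monotone decreasing on [0,1]; the mode is at 0.
Mean = 1/(1+13) = 0.071.
Mean > mode: the posterior has a right tail.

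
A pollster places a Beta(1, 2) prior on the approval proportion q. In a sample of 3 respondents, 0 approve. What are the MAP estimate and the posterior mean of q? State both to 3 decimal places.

MAP: 0.000. Posterior mean: 0.167.

Posterior: Beta(1+0, 2+3) = Beta(1, 5).
Since α = 1 ≤ 1 and β > 1, the Beta density is monotone decreasing on [0,1]; the mode is at 0.
Mean = 1/(1+5) = 0.167.
The mean is pulled above the mode by the posterior's right skew.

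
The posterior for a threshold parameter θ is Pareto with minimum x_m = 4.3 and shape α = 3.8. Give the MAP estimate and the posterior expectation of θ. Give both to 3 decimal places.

The Pareto density is strictly decreasing on [x_m, ∞), so the mode is x_m = 4.300.
Mean = α·x_m/(α−1) = 3.8·4.3/2.8 = 5.836.

MAP = 4.300, posterior mean = 5.836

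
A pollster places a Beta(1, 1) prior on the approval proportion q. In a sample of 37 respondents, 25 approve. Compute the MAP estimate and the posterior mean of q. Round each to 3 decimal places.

MAP estimate = 0.676, posterior mean = 0.667

Posterior: Beta(1+25, 1+12) = Beta(26, 13).
Mode = (26−1)/(26+13−2) = 25/37 = 0.676.
With a flat prior the MAP equals the MLE, 25/37.
Mean = 26/(26+13) = 26/39 = 0.667.
Mode > mean: the posterior has a left tail.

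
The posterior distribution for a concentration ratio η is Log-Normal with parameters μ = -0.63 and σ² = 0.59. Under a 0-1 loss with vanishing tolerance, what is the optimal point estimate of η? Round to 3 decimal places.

Mode = exp(μ − σ²) = exp(-1.22) = 0.295.
Mean = exp(μ + σ²/2) = exp(-0.335) = 0.715.
This is the posterior mode — the MAP estimate.

0.295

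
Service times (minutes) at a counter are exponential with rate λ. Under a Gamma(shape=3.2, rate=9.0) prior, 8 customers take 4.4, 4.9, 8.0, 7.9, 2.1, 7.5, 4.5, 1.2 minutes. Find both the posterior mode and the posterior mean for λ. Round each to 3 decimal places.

Σ times = 40.5. Posterior: Gamma(shape = 3.2+8 = 11.2, rate = 9.0+40.5 = 49.5).
Mode = (α−1)/β = 10.2/49.5 = 0.206.
Mean = α/β = 11.2/49.5 = 0.226.

MAP: 0.206. Posterior mean: 0.226.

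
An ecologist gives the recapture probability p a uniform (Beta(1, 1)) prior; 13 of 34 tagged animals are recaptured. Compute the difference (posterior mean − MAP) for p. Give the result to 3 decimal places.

0.007

Posterior: Beta(1+13, 1+21) = Beta(14, 22).
Mode = (14−1)/(14+22−2) = 13/34 = 0.382.
Mean = 14/(14+22) = 14/36 = 0.389.
Difference = 0.389 − 0.382 = 0.007.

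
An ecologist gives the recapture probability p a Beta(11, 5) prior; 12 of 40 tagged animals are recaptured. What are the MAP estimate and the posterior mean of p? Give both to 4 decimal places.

p_MAP = 0.4074, E[p|data] = 0.4107

Posterior: Beta(11+12, 5+28) = Beta(23, 33).
Mode = (23−1)/(23+33−2) = 22/54 = 0.4074.
Mean = 23/(23+33) = 23/56 = 0.4107.
Right-skewed posterior ⇒ mode < mean.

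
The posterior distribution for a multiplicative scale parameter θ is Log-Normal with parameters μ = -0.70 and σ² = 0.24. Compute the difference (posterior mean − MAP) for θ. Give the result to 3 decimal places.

Mode = exp(μ − σ²) = exp(-0.94) = 0.391.
Mean = exp(μ + σ²/2) = exp(-0.580) = 0.560.
Difference = 0.560 − 0.391 = 0.169.
The posterior is right-skewed, so the mean exceeds the mode.

0.169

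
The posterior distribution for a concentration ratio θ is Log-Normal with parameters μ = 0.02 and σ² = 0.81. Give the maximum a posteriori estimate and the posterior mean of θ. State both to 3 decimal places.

MAP = 0.454, posterior mean = 1.530

Mode = exp(μ − σ²) = exp(-0.79) = 0.454.
Mean = exp(μ + σ²/2) = exp(0.425) = 1.530.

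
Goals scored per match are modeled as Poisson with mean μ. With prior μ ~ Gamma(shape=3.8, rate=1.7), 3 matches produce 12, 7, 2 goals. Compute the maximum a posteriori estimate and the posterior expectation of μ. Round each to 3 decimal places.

MAP = 5.064; posterior mean = 5.277

Σ counts = 21. Posterior: Gamma(shape = 3.8+21 = 24.8, rate = 1.7+3 = 4.7).
Mode = (α−1)/β = 23.8/4.7 = 5.064.
Mean = α/β = 24.8/4.7 = 5.277.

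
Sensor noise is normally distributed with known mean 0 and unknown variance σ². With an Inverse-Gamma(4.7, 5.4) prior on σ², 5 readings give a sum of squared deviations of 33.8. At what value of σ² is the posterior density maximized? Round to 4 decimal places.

Posterior: Inverse-Gamma(shape = 4.7+5/2 = 7.2, scale = 5.4+33.8/2 = 22.3).
Mode = β/(α+1) = 22.3/8.2 = 2.7195.
Mean = β/(α−1) = 22.3/6.2 = 3.5968.
This is the posterior mode — the MAP estimate.

2.7195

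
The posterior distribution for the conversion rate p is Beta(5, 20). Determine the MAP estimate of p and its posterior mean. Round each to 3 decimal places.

MAP: 0.174. Posterior mean: 0.200.

Mode = (5−1)/(5+20−2) = 4/23 = 0.174.
Mean = 5/(5+20) = 5/25 = 0.200.
The posterior is right-skewed, so the mean exceeds the mode.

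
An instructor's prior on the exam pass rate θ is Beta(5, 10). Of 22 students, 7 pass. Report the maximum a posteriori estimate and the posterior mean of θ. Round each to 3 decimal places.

MAP = 0.314; posterior mean = 0.324

Posterior: Beta(5+7, 10+15) = Beta(12, 25).
Mode = (12−1)/(12+25−2) = 11/35 = 0.314.
Mean = 12/(12+25) = 12/37 = 0.324.
Mean > mode: the posterior has a right tail.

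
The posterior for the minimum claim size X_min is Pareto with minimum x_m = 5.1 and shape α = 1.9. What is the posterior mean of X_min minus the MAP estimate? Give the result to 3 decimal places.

5.667

The Pareto density is strictly decreasing on [x_m, ∞), so the mode is x_m = 5.100.
Mean = α·x_m/(α−1) = 1.9·5.1/0.9 = 10.767.
Difference = 10.767 − 5.100 = 5.667.
Right-skewed posterior ⇒ mode < mean.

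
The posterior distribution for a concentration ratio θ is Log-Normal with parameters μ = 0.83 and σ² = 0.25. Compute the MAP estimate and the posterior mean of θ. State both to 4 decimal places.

Mode = exp(μ − σ²) = exp(0.58) = 1.7860.
Mean = exp(μ + σ²/2) = exp(0.955) = 2.5987.
The posterior is right-skewed, so the mean exceeds the mode.

MAP = 1.7860; posterior mean = 2.5987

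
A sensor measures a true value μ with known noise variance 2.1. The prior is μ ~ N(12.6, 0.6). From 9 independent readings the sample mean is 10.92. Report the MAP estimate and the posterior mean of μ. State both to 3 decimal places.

μ_MAP = 11.390, E[μ|data] = 11.390

Posterior for μ is Normal. Precision-weighted mean: (1/0.6·12.6 + 9/2.1·10.92) / (1/0.6 + 9/2.1) = 11.390.
A Normal posterior is symmetric, so mode = mean.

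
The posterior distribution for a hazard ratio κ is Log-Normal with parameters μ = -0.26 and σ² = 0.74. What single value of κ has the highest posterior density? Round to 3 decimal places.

0.368

Mode = exp(μ − σ²) = exp(-1.00) = 0.368.
Mean = exp(μ + σ²/2) = exp(0.110) = 1.116.
This is the posterior mode — the MAP estimate.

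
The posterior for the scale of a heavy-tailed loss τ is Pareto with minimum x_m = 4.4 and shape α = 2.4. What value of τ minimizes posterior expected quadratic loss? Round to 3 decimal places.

7.543

The Pareto density is strictly decreasing on [x_m, ∞), so the mode is x_m = 4.400.
Mean = α·x_m/(α−1) = 2.4·4.4/1.4 = 7.543.
Quadratic loss ⇒ the optimal estimator is the posterior mean.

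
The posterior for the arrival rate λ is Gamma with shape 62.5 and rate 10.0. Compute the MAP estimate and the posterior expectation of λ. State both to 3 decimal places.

MAP = 6.150, posterior mean = 6.250

Mode = (α−1)/β = 61.5/10.0 = 6.150.
Mean = α/β = 62.5/10.0 = 6.250.
The mean is pulled above the mode by the posterior's right skew.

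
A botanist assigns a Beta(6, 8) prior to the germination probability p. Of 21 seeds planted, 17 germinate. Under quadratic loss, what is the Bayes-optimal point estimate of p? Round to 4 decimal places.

0.6571

Posterior: Beta(6+17, 8+4) = Beta(23, 12).
Mode = (23−1)/(23+12−2) = 22/33 = 0.6667.
Mean = 23/(23+12) = 23/35 = 0.6571.
Quadratic loss ⇒ the optimal estimator is the posterior mean.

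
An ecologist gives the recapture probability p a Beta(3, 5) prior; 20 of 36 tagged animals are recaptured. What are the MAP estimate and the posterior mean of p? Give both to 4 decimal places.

Posterior: Beta(3+20, 5+16) = Beta(23, 21).
Mode = (23−1)/(23+21−2) = 22/42 = 0.5238.
Mean = 23/(23+21) = 23/44 = 0.5227.

MAP = 0.5238, posterior mean = 0.5227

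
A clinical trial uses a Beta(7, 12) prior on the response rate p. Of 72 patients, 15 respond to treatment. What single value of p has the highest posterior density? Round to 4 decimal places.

0.2360

Posterior: Beta(7+15, 12+57) = Beta(22, 69).
Mode = (22−1)/(22+69−2) = 21/89 = 0.2360.
Mean = 22/(22+69) = 22/91 = 0.2418.
This is the posterior mode — the MAP estimate.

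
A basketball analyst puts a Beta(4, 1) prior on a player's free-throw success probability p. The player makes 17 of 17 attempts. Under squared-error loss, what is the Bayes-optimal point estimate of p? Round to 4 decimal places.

0.9545

Posterior: Beta(4+17, 1+0) = Beta(21, 1).
Since β = 1 ≤ 1 and α > 1, the Beta density is monotone increasing on [0,1]; the mode is at 1.
Mean = 21/(21+1) = 0.9545.
Squared-error loss ⇒ the optimal estimator is the posterior mean.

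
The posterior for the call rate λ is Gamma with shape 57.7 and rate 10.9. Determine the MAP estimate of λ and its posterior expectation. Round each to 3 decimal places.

Mode = (α−1)/β = 56.7/10.9 = 5.202.
Mean = α/β = 57.7/10.9 = 5.294.

MAP = 5.202, posterior mean = 5.294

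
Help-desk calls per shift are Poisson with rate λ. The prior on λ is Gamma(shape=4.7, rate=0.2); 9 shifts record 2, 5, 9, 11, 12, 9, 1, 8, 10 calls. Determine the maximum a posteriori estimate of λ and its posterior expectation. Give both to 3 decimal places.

MAP = 7.685, posterior mean = 7.793

Σ counts = 67. Posterior: Gamma(shape = 4.7+67 = 71.7, rate = 0.2+9 = 9.2).
Mode = (α−1)/β = 70.7/9.2 = 7.685.
Mean = α/β = 71.7/9.2 = 7.793.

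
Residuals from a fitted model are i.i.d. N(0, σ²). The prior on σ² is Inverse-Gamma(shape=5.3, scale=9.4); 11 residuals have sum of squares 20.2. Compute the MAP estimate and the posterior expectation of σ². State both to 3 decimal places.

MAP = 1.653, posterior mean = 1.990

Posterior: Inverse-Gamma(shape = 5.3+11/2 = 10.8, scale = 9.4+20.2/2 = 19.5).
Mode = β/(α+1) = 19.5/11.8 = 1.653.
Mean = β/(α−1) = 19.5/9.8 = 1.990.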